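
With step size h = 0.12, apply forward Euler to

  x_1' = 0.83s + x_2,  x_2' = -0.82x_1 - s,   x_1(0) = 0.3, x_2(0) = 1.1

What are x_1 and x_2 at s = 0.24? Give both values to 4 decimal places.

0.5724, 1.0136

Euler on (x_1,x_2): x_1_{n+1} = x_1_n + h·x_1', x_2_{n+1} = x_2_n + h·x_2'.
0.000000: (0.300000, 1.100000); f=(1.100000, -0.246000) → (0.432000, 1.070480)
0.120000: (0.432000, 1.070480); f=(1.170080, -0.474240) → (0.572410, 1.013571)
(x_1(0.24), x_2(0.24)) ≈ (0.5724, 1.0136)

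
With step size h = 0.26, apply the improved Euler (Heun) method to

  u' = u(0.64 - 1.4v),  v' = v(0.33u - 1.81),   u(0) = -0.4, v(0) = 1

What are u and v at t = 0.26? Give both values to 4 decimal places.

-0.3583, 0.6242

Heun on (u,v): k1 = f(t_n, state_n); k2 = f(t_n + h, state_n + h·k1); state_{n+1} = state_n + (h/2)·(k1 + k2).
0.000000: (-0.400000, 1.000000)
  k1 = (0.304000, -1.942000)
  predictor → (-0.320960, 0.495080)
  k2 = (0.017047, -0.948532)
  → (-0.358264, 0.624231)
(u(0.26), v(0.26)) ≈ (-0.3583, 0.6242)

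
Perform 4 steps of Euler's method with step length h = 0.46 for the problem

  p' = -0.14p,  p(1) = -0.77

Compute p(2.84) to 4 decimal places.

Euler: p_{n+1} = p_n + h·f(t_n, p_n).
t=1.000000, p=-0.770000: f=0.107800 → p ← -0.770000 + 0.46·0.107800 = -0.720412
t=1.460000, p=-0.720412: f=0.100858 → p ← -0.720412 + 0.46·0.100858 = -0.674017
t=1.920000, p=-0.674017: f=0.094362 → p ← -0.674017 + 0.46·0.094362 = -0.630611
t=2.380000, p=-0.630611: f=0.088286 → p ← -0.630611 + 0.46·0.088286 = -0.589999
p(2.84) ≈ -0.5900

-0.5900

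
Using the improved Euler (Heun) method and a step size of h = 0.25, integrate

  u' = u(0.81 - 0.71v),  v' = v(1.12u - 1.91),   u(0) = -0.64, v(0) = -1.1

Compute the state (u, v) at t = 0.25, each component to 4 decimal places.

-0.8878, -0.6014

Heun on (u,v): k1 = f(t_n, state_n); k2 = f(t_n + h, state_n + h·k1); state_{n+1} = state_n + (h/2)·(k1 + k2).
0.000000: (-0.640000, -1.100000)
  k1 = (-1.018240, 2.889480)
  predictor → (-0.894560, -0.377630)
  k2 = (-0.964441, 1.099624)
  → (-0.887835, -0.601362)
(u(0.25), v(0.25)) ≈ (-0.8878, -0.6014)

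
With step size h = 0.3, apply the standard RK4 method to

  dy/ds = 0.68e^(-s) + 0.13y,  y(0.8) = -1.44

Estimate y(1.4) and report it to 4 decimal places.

-1.4129

RK4: k1 = f(s_n, y_n); k2 = f(s_n + h/2, y_n + (h/2)·k1); k3 = f(s_n + h/2, y_n + (h/2)·k2); k4 = f(s_n + h, y_n + h·k3); y_{n+1} = y_n + (h/6)·(k1 + 2k2 + 2k3 + k4).
s=0.800000, y=-1.440000:
  k1 = f(0.800000, -1.440000) = 0.118344
  k2 = f(0.950000, -1.422248) = 0.078092
  k3 = f(0.950000, -1.428286) = 0.077307
  k4 = f(1.100000, -1.416808) = 0.042167
  y ← -1.440000 + (0.3/6)·(k1 + 2k2 + 2k3 + k4) = -1.416435
s=1.100000, y=-1.416435:
  k1 = f(1.100000, -1.416435) = 0.042216
  k2 = f(1.250000, -1.410102) = 0.011510
  k3 = f(1.250000, -1.414708) = 0.010911
  k4 = f(1.400000, -1.413161) = -0.016025
  y ← -1.416435 + (0.3/6)·(k1 + 2k2 + 2k3 + k4) = -1.412883
y(1.4) ≈ -1.4129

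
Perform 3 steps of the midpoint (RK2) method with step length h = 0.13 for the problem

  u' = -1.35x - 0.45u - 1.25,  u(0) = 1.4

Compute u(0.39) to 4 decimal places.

0.6304

Midpoint: k1 = f(x_n, u_n); k2 = f(x_n + h/2, u_n + (h/2)·k1); u_{n+1} = u_n + h·k2.
x=0.000000, u=1.400000:
  k1 = f(0.000000, 1.400000) = -1.880000
  k2 = f(0.065000, 1.277800) = -1.912760
  u ← 1.400000 + 0.13·(-1.912760) = 1.151341
x=0.130000, u=1.151341:
  k1 = f(0.130000, 1.151341) = -1.943604
  k2 = f(0.195000, 1.025007) = -1.974503
  u ← 1.151341 + 0.13·(-1.974503) = 0.894656
x=0.260000, u=0.894656:
  k1 = f(0.260000, 0.894656) = -2.003595
  k2 = f(0.325000, 0.764422) = -2.032740
  u ← 0.894656 + 0.13·(-2.032740) = 0.630400
u(0.39) ≈ 0.6304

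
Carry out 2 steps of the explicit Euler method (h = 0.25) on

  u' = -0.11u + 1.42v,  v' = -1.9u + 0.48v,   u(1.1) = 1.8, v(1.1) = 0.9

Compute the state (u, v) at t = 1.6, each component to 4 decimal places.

2.0674, -0.8119

Euler on (u,v): u_{n+1} = u_n + h·u', v_{n+1} = v_n + h·v'.
1.100000: (1.800000, 0.900000); f=(1.080000, -2.988000) → (2.070000, 0.153000)
1.350000: (2.070000, 0.153000); f=(-0.010440, -3.859560) → (2.067390, -0.811890)
(u(1.6), v(1.6)) ≈ (2.0674, -0.8119)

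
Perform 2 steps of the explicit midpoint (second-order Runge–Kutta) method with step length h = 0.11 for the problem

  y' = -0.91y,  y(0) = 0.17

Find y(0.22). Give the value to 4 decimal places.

0.1392

Midpoint: k1 = f(s_n, y_n); k2 = f(s_n + h/2, y_n + (h/2)·k1); y_{n+1} = y_n + h·k2.
s=0.000000, y=0.170000:
  k1 = f(0.000000, 0.170000) = -0.154700
  k2 = f(0.055000, 0.161492) = -0.146957
  y ← 0.170000 + 0.11·(-0.146957) = 0.153835
s=0.110000, y=0.153835:
  k1 = f(0.110000, 0.153835) = -0.139990
  k2 = f(0.165000, 0.146135) = -0.132983
  y ← 0.153835 + 0.11·(-0.132983) = 0.139207
y(0.22) ≈ 0.1392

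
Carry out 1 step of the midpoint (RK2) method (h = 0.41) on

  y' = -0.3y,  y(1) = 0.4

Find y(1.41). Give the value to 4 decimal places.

Midpoint: k1 = f(x_n, y_n); k2 = f(x_n + h/2, y_n + (h/2)·k1); y_{n+1} = y_n + h·k2.
x=1.000000, y=0.400000:
  k1 = f(1.000000, 0.400000) = -0.120000
  k2 = f(1.205000, 0.375400) = -0.112620
  y ← 0.400000 + 0.41·(-0.112620) = 0.353826
y(1.41) ≈ 0.3538

0.3538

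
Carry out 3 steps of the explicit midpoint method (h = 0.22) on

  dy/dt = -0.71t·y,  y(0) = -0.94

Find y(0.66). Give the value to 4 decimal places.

-0.8043

Midpoint: k1 = f(t_n, y_n); k2 = f(t_n + h/2, y_n + (h/2)·k1); y_{n+1} = y_n + h·k2.
t=0.000000, y=-0.940000:
  k1 = f(0.000000, -0.940000) = 0.000000
  k2 = f(0.110000, -0.940000) = 0.073414
  y ← -0.940000 + 0.22·0.073414 = -0.923849
t=0.220000, y=-0.923849:
  k1 = f(0.220000, -0.923849) = 0.144305
  k2 = f(0.330000, -0.907975) = 0.212739
  y ← -0.923849 + 0.22·0.212739 = -0.877046
t=0.440000, y=-0.877046:
  k1 = f(0.440000, -0.877046) = 0.273989
  k2 = f(0.550000, -0.846908) = 0.330717
  y ← -0.877046 + 0.22·0.330717 = -0.804289
y(0.66) ≈ -0.8043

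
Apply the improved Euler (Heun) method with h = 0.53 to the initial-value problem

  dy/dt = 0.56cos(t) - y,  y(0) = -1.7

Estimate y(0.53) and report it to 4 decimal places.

Heun: k1 = f(t_n, y_n); k2 = f(t_n + h, y_n + h·k1); y_{n+1} = y_n + (h/2)·(k1 + k2).
t=0.000000, y=-1.700000:
  k1 = f(0.000000, -1.700000) = 2.260000
  k2 = f(0.530000, -0.502200) = 0.985372
  y ← -1.700000 + (0.53/2)·(2.260000 + 0.985372) = -0.839976
y(0.53) ≈ -0.8400

-0.8400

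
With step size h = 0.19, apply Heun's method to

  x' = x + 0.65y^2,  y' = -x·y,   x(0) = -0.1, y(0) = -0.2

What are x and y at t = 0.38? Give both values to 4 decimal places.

Heun on (x,y): k1 = f(t_n, state_n); k2 = f(t_n + h, state_n + h·k1); state_{n+1} = state_n + (h/2)·(k1 + k2).
0.000000: (-0.100000, -0.200000)
  k1 = (-0.074000, -0.020000)
  predictor → (-0.114060, -0.203800)
  k2 = (-0.087063, -0.023245)
  → (-0.115301, -0.204108)
0.190000: (-0.115301, -0.204108)
  k1 = (-0.088222, -0.023534)
  predictor → (-0.132063, -0.208580)
  k2 = (-0.103785, -0.027546)
  → (-0.133542, -0.208961)
(x(0.38), y(0.38)) ≈ (-0.1335, -0.2090)

-0.1335, -0.2090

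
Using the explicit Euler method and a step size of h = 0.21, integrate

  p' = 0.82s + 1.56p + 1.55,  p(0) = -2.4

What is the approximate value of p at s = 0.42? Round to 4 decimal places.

Euler: p_{n+1} = p_n + h·f(s_n, p_n).
s=0.000000, p=-2.400000: f=-2.194000 → p ← -2.400000 + 0.21·(-2.194000) = -2.860740
s=0.210000, p=-2.860740: f=-2.740554 → p ← -2.860740 + 0.21·(-2.740554) = -3.436256
p(0.42) ≈ -3.4363

-3.4363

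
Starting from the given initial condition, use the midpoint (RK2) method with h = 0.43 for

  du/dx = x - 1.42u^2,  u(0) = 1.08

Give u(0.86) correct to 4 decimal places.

0.8106

Midpoint: k1 = f(x_n, u_n); k2 = f(x_n + h/2, u_n + (h/2)·k1); u_{n+1} = u_n + h·k2.
x=0.000000, u=1.080000:
  k1 = f(0.000000, 1.080000) = -1.656288
  k2 = f(0.215000, 0.723898) = -0.529120
  u ← 1.080000 + 0.43·(-0.529120) = 0.852478
x=0.430000, u=0.852478:
  k1 = f(0.430000, 0.852478) = -0.601941
  k2 = f(0.645000, 0.723061) = -0.097400
  u ← 0.852478 + 0.43·(-0.097400) = 0.810596
u(0.86) ≈ 0.8106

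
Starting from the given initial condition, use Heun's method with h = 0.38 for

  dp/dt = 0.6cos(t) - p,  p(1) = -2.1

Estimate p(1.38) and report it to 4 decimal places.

-1.3938

Heun: k1 = f(t_n, p_n); k2 = f(t_n + h, p_n + h·k1); p_{n+1} = p_n + (h/2)·(k1 + k2).
t=1.000000, p=-2.100000:
  k1 = f(1.000000, -2.100000) = 2.424181
  k2 = f(1.380000, -1.178811) = 1.292596
  p ← -2.100000 + (0.38/2)·(2.424181 + 1.292596) = -1.393812
p(1.38) ≈ -1.3938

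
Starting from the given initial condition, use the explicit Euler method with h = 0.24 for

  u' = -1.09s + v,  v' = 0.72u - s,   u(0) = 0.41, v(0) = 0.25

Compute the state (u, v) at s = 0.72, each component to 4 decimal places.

Euler on (u,v): u_{n+1} = u_n + h·u', v_{n+1} = v_n + h·v'.
0.000000: (0.410000, 0.250000); f=(0.250000, 0.295200) → (0.470000, 0.320848)
0.240000: (0.470000, 0.320848); f=(0.059248, 0.098400) → (0.484220, 0.344464)
0.480000: (0.484220, 0.344464); f=(-0.178736, -0.131362) → (0.441323, 0.312937)
(u(0.72), v(0.72)) ≈ (0.4413, 0.3129)

0.4413, 0.3129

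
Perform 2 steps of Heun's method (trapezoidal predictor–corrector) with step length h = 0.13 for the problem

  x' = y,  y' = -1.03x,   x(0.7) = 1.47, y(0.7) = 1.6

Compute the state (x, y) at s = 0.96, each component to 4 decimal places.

1.8313, 1.1542

Heun on (x,y): k1 = f(s_n, state_n); k2 = f(s_n + h, state_n + h·k1); state_{n+1} = state_n + (h/2)·(k1 + k2).
0.700000: (1.470000, 1.600000)
  k1 = (1.600000, -1.514100)
  predictor → (1.678000, 1.403167)
  k2 = (1.403167, -1.728340)
  → (1.665206, 1.389241)
0.830000: (1.665206, 1.389241)
  k1 = (1.389241, -1.715162)
  predictor → (1.845807, 1.166270)
  k2 = (1.166270, -1.901181)
  → (1.831314, 1.154179)
(x(0.96), y(0.96)) ≈ (1.8313, 1.1542)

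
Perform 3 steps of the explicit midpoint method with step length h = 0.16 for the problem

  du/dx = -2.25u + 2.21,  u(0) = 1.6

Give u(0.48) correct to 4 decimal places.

Midpoint: k1 = f(x_n, u_n); k2 = f(x_n + h/2, u_n + (h/2)·k1); u_{n+1} = u_n + h·k2.
x=0.000000, u=1.600000:
  k1 = f(0.000000, 1.600000) = -1.390000
  k2 = f(0.080000, 1.488800) = -1.139800
  u ← 1.600000 + 0.16·(-1.139800) = 1.417632
x=0.160000, u=1.417632:
  k1 = f(0.160000, 1.417632) = -0.979672
  k2 = f(0.240000, 1.339258) = -0.803331
  u ← 1.417632 + 0.16·(-0.803331) = 1.289099
x=0.320000, u=1.289099:
  k1 = f(0.320000, 1.289099) = -0.690473
  k2 = f(0.400000, 1.233861) = -0.566188
  u ← 1.289099 + 0.16·(-0.566188) = 1.198509
u(0.48) ≈ 1.1985

1.1985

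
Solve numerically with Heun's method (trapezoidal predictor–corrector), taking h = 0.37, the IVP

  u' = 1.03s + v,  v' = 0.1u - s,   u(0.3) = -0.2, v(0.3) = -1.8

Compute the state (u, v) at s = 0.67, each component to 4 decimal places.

-0.7031, -1.9971

Heun on (u,v): k1 = f(s_n, state_n); k2 = f(s_n + h, state_n + h·k1); state_{n+1} = state_n + (h/2)·(k1 + k2).
0.300000: (-0.200000, -1.800000)
  k1 = (-1.491000, -0.320000)
  predictor → (-0.751670, -1.918400)
  k2 = (-1.228300, -0.745167)
  → (-0.703071, -1.997056)
(u(0.67), v(0.67)) ≈ (-0.7031, -1.9971)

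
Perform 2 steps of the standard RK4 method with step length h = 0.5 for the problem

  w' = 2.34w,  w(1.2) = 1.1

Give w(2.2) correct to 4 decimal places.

RK4: k1 = f(t_n, w_n); k2 = f(t_n + h/2, w_n + (h/2)·k1); k3 = f(t_n + h/2, w_n + (h/2)·k2); k4 = f(t_n + h, w_n + h·k3); w_{n+1} = w_n + (h/6)·(k1 + 2k2 + 2k3 + k4).
t=1.200000, w=1.100000:
  k1 = f(1.200000, 1.100000) = 2.574000
  k2 = f(1.450000, 1.743500) = 4.079790
  k3 = f(1.450000, 2.119948) = 4.960677
  k4 = f(1.700000, 3.580339) = 8.377992
  w ← 1.100000 + (0.5/6)·(k1 + 2k2 + 2k3 + k4) = 3.519411
t=1.700000, w=3.519411:
  k1 = f(1.700000, 3.519411) = 8.235421
  k2 = f(1.950000, 5.578266) = 13.053142
  k3 = f(1.950000, 6.782696) = 15.871509
  k4 = f(2.200000, 11.455165) = 26.805086
  w ← 3.519411 + (0.5/6)·(k1 + 2k2 + 2k3 + k4) = 11.260228
w(2.2) ≈ 11.2602

11.2602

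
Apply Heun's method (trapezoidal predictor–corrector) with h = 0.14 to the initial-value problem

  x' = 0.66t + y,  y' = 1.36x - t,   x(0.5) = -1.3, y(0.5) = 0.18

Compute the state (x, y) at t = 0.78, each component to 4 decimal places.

-1.2213, -0.4731

Heun on (x,y): k1 = f(t_n, state_n); k2 = f(t_n + h, state_n + h·k1); state_{n+1} = state_n + (h/2)·(k1 + k2).
0.500000: (-1.300000, 0.180000)
  k1 = (0.510000, -2.268000)
  predictor → (-1.228600, -0.137520)
  k2 = (0.284880, -2.310896)
  → (-1.244358, -0.140523)
0.640000: (-1.244358, -0.140523)
  k1 = (0.281877, -2.332327)
  predictor → (-1.204896, -0.467049)
  k2 = (0.047751, -2.418658)
  → (-1.221284, -0.473092)
(x(0.78), y(0.78)) ≈ (-1.2213, -0.4731)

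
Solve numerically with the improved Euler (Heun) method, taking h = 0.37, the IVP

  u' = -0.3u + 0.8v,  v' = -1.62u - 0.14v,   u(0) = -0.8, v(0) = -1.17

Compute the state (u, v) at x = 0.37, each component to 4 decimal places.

-0.9633, -0.5667

Heun on (u,v): k1 = f(x_n, state_n); k2 = f(x_n + h, state_n + h·k1); state_{n+1} = state_n + (h/2)·(k1 + k2).
0.000000: (-0.800000, -1.170000)
  k1 = (-0.696000, 1.459800)
  predictor → (-1.057520, -0.629874)
  k2 = (-0.186643, 1.801365)
  → (-0.963289, -0.566685)
(u(0.37), v(0.37)) ≈ (-0.9633, -0.5667)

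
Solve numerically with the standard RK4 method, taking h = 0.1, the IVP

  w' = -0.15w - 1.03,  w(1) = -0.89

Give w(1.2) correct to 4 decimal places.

-1.0666

RK4: k1 = f(s_n, w_n); k2 = f(s_n + h/2, w_n + (h/2)·k1); k3 = f(s_n + h/2, w_n + (h/2)·k2); k4 = f(s_n + h, w_n + h·k3); w_{n+1} = w_n + (h/6)·(k1 + 2k2 + 2k3 + k4).
s=1.000000, w=-0.890000:
  k1 = f(1.000000, -0.890000) = -0.896500
  k2 = f(1.050000, -0.934825) = -0.889776
  k3 = f(1.050000, -0.934489) = -0.889827
  k4 = f(1.100000, -0.978983) = -0.883153
  w ← -0.890000 + (0.1/6)·(k1 + 2k2 + 2k3 + k4) = -0.978981
s=1.100000, w=-0.978981:
  k1 = f(1.100000, -0.978981) = -0.883153
  k2 = f(1.150000, -1.023139) = -0.876529
  k3 = f(1.150000, -1.022807) = -0.876579
  k4 = f(1.200000, -1.066639) = -0.870004
  w ← -0.978981 + (0.1/6)·(k1 + 2k2 + 2k3 + k4) = -1.066637
w(1.2) ≈ -1.0666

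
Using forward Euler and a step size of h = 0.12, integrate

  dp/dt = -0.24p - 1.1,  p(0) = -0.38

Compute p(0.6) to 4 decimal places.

-0.9514

Euler: p_{n+1} = p_n + h·f(t_n, p_n).
t=0.000000, p=-0.380000: f=-1.008800 → p ← -0.380000 + 0.12·(-1.008800) = -0.501056
t=0.120000, p=-0.501056: f=-0.979747 → p ← -0.501056 + 0.12·(-0.979747) = -0.618626
t=0.240000, p=-0.618626: f=-0.951530 → p ← -0.618626 + 0.12·(-0.951530) = -0.732809
t=0.360000, p=-0.732809: f=-0.924126 → p ← -0.732809 + 0.12·(-0.924126) = -0.843704
t=0.480000, p=-0.843704: f=-0.897511 → p ← -0.843704 + 0.12·(-0.897511) = -0.951406
p(0.6) ≈ -0.9514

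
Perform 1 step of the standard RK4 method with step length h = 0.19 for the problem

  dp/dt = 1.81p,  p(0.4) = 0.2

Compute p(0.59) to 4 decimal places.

RK4: k1 = f(t_n, p_n); k2 = f(t_n + h/2, p_n + (h/2)·k1); k3 = f(t_n + h/2, p_n + (h/2)·k2); k4 = f(t_n + h, p_n + h·k3); p_{n+1} = p_n + (h/6)·(k1 + 2k2 + 2k3 + k4).
t=0.400000, p=0.200000:
  k1 = f(0.400000, 0.200000) = 0.362000
  k2 = f(0.495000, 0.234390) = 0.424246
  k3 = f(0.495000, 0.240303) = 0.434949
  k4 = f(0.590000, 0.282640) = 0.511579
  p ← 0.200000 + (0.19/6)·(k1 + 2k2 + 2k3 + k4) = 0.282079
p(0.59) ≈ 0.2821

0.2821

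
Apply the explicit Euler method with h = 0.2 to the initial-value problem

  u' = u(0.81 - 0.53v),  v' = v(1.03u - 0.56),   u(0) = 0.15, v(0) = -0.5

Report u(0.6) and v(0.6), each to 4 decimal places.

Euler on (u,v): u_{n+1} = u_n + h·u', v_{n+1} = v_n + h·v'.
0.000000: (0.150000, -0.500000); f=(0.161250, 0.202750) → (0.182250, -0.459450)
0.200000: (0.182250, -0.459450); f=(0.192002, 0.171045) → (0.220650, -0.425241)
0.400000: (0.220650, -0.425241); f=(0.228456, 0.141490) → (0.266342, -0.396943)
(u(0.6), v(0.6)) ≈ (0.2663, -0.3969)

0.2663, -0.3969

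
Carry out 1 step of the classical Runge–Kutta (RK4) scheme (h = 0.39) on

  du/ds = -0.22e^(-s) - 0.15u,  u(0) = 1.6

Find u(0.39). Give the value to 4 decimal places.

1.4402

RK4: k1 = f(s_n, u_n); k2 = f(s_n + h/2, u_n + (h/2)·k1); k3 = f(s_n + h/2, u_n + (h/2)·k2); k4 = f(s_n + h, u_n + h·k3); u_{n+1} = u_n + (h/6)·(k1 + 2k2 + 2k3 + k4).
s=0.000000, u=1.600000:
  k1 = f(0.000000, 1.600000) = -0.460000
  k2 = f(0.195000, 1.510300) = -0.407569
  k3 = f(0.195000, 1.520524) = -0.409102
  k4 = f(0.390000, 1.440450) = -0.365020
  u ← 1.600000 + (0.39/6)·(k1 + 2k2 + 2k3 + k4) = 1.440206
u(0.39) ≈ 1.4402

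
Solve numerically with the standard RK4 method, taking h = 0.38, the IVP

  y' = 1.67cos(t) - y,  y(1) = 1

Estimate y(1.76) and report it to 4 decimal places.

0.5910

RK4: k1 = f(t_n, y_n); k2 = f(t_n + h/2, y_n + (h/2)·k1); k3 = f(t_n + h/2, y_n + (h/2)·k2); k4 = f(t_n + h, y_n + h·k3); y_{n+1} = y_n + (h/6)·(k1 + 2k2 + 2k3 + k4).
t=1.000000, y=1.000000:
  k1 = f(1.000000, 1.000000) = -0.097695
  k2 = f(1.190000, 0.981438) = -0.360766
  k3 = f(1.190000, 0.931454) = -0.310782
  k4 = f(1.380000, 0.881903) = -0.565202
  y ← 1.000000 + (0.38/6)·(k1 + 2k2 + 2k3 + k4) = 0.872954
t=1.380000, y=0.872954:
  k1 = f(1.380000, 0.872954) = -0.556253
  k2 = f(1.570000, 0.767266) = -0.765936
  k3 = f(1.570000, 0.727426) = -0.726096
  k4 = f(1.760000, 0.597037) = -0.911126
  y ← 0.872954 + (0.38/6)·(k1 + 2k2 + 2k3 + k4) = 0.591029
y(1.76) ≈ 0.5910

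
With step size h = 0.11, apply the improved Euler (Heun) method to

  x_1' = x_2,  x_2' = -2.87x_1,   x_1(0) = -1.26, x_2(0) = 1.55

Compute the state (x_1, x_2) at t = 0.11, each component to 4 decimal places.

-1.0676, 1.9209

Heun on (x_1,x_2): k1 = f(t_n, state_n); k2 = f(t_n + h, state_n + h·k1); state_{n+1} = state_n + (h/2)·(k1 + k2).
0.000000: (-1.260000, 1.550000)
  k1 = (1.550000, 3.616200)
  predictor → (-1.089500, 1.947782)
  k2 = (1.947782, 3.126865)
  → (-1.067622, 1.920869)
(x_1(0.11), x_2(0.11)) ≈ (-1.0676, 1.9209)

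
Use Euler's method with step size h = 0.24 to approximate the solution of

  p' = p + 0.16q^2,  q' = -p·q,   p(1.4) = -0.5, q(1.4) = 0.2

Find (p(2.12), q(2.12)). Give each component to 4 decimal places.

Euler on (p,q): p_{n+1} = p_n + h·p', q_{n+1} = q_n + h·q'.
1.400000: (-0.500000, 0.200000); f=(-0.493600, 0.100000) → (-0.618464, 0.224000)
1.640000: (-0.618464, 0.224000); f=(-0.610436, 0.138536) → (-0.764969, 0.257249)
1.880000: (-0.764969, 0.257249); f=(-0.754380, 0.196787) → (-0.946020, 0.304478)
(p(2.12), q(2.12)) ≈ (-0.9460, 0.3045)

-0.9460, 0.3045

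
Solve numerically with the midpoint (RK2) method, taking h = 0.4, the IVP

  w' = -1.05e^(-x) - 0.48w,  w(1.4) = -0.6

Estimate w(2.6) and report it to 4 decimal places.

-0.4649

Midpoint: k1 = f(x_n, w_n); k2 = f(x_n + h/2, w_n + (h/2)·k1); w_{n+1} = w_n + h·k2.
x=1.400000, w=-0.600000:
  k1 = f(1.400000, -0.600000) = 0.029073
  k2 = f(1.600000, -0.594185) = 0.073218
  w ← -0.600000 + 0.4·0.073218 = -0.570713
x=1.800000, w=-0.570713:
  k1 = f(1.800000, -0.570713) = 0.100378
  k2 = f(2.000000, -0.550637) = 0.122204
  w ← -0.570713 + 0.4·0.122204 = -0.521831
x=2.200000, w=-0.521831:
  k1 = f(2.200000, -0.521831) = 0.134136
  k2 = f(2.400000, -0.495004) = 0.142348
  w ← -0.521831 + 0.4·0.142348 = -0.464892
w(2.6) ≈ -0.4649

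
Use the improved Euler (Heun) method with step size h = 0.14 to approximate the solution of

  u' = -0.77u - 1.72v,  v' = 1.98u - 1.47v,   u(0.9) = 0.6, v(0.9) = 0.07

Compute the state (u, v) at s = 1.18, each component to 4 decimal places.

Heun on (u,v): k1 = f(s_n, state_n); k2 = f(s_n + h, state_n + h·k1); state_{n+1} = state_n + (h/2)·(k1 + k2).
0.900000: (0.600000, 0.070000)
  k1 = (-0.582400, 1.085100)
  predictor → (0.518464, 0.221914)
  k2 = (-0.780909, 0.700345)
  → (0.504568, 0.194981)
1.040000: (0.504568, 0.194981)
  k1 = (-0.723885, 0.712423)
  predictor → (0.403224, 0.294720)
  k2 = (-0.817402, 0.365145)
  → (0.396678, 0.270411)
(u(1.18), v(1.18)) ≈ (0.3967, 0.2704)

0.3967, 0.2704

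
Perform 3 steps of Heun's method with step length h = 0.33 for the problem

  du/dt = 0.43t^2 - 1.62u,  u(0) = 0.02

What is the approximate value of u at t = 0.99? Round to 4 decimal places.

Heun: k1 = f(t_n, u_n); k2 = f(t_n + h, u_n + h·k1); u_{n+1} = u_n + (h/2)·(k1 + k2).
t=0.000000, u=0.020000:
  k1 = f(0.000000, 0.020000) = -0.032400
  k2 = f(0.330000, 0.009308) = 0.031748
  u ← 0.020000 + (0.33/2)·(-0.032400 + 0.031748) = 0.019892
t=0.330000, u=0.019892:
  k1 = f(0.330000, 0.019892) = 0.014601
  k2 = f(0.660000, 0.024711) = 0.147276
  u ← 0.019892 + (0.33/2)·(0.014601 + 0.147276) = 0.046602
t=0.660000, u=0.046602:
  k1 = f(0.660000, 0.046602) = 0.111812
  k2 = f(0.990000, 0.083500) = 0.286172
  u ← 0.046602 + (0.33/2)·(0.111812 + 0.286172) = 0.112270
u(0.99) ≈ 0.1123

0.1123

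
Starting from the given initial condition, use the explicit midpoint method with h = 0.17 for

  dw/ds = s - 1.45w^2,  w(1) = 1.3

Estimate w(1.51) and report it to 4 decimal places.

1.0431

Midpoint: k1 = f(s_n, w_n); k2 = f(s_n + h/2, w_n + (h/2)·k1); w_{n+1} = w_n + h·k2.
s=1.000000, w=1.300000:
  k1 = f(1.000000, 1.300000) = -1.450500
  k2 = f(1.085000, 1.176708) = -0.922729
  w ← 1.300000 + 0.17·(-0.922729) = 1.143136
s=1.170000, w=1.143136:
  k1 = f(1.170000, 1.143136) = -0.724802
  k2 = f(1.255000, 1.081528) = -0.441069
  w ← 1.143136 + 0.17·(-0.441069) = 1.068154
s=1.340000, w=1.068154:
  k1 = f(1.340000, 1.068154) = -0.314383
  k2 = f(1.425000, 1.041432) = -0.147641
  w ← 1.068154 + 0.17·(-0.147641) = 1.043055
w(1.51) ≈ 1.0431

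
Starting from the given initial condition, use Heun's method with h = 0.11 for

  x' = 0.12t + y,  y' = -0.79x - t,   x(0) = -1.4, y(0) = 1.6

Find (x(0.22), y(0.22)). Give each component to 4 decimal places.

-1.0214, 1.7873

Heun on (x,y): k1 = f(t_n, state_n); k2 = f(t_n + h, state_n + h·k1); state_{n+1} = state_n + (h/2)·(k1 + k2).
0.000000: (-1.400000, 1.600000)
  k1 = (1.600000, 1.106000)
  predictor → (-1.224000, 1.721660)
  k2 = (1.734860, 0.856960)
  → (-1.216583, 1.707963)
0.110000: (-1.216583, 1.707963)
  k1 = (1.721163, 0.851100)
  predictor → (-1.027255, 1.801584)
  k2 = (1.827984, 0.591531)
  → (-1.021380, 1.787308)
(x(0.22), y(0.22)) ≈ (-1.0214, 1.7873)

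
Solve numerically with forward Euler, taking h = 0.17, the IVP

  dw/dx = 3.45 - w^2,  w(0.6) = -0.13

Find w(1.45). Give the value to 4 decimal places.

1.7796

Euler: w_{n+1} = w_n + h·f(x_n, w_n).
x=0.600000, w=-0.130000: f=3.433100 → w ← -0.130000 + 0.17·3.433100 = 0.453627
x=0.770000, w=0.453627: f=3.244223 → w ← 0.453627 + 0.17·3.244223 = 1.005145
x=0.940000, w=1.005145: f=2.439684 → w ← 1.005145 + 0.17·2.439684 = 1.419891
x=1.110000, w=1.419891: f=1.433909 → w ← 1.419891 + 0.17·1.433909 = 1.663656
x=1.280000, w=1.663656: f=0.682250 → w ← 1.663656 + 0.17·0.682250 = 1.779638
w(1.45) ≈ 1.7796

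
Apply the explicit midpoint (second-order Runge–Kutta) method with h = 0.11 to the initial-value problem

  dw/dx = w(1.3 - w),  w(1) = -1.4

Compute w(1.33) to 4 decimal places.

-4.5740

Midpoint: k1 = f(x_n, w_n); k2 = f(x_n + h/2, w_n + (h/2)·k1); w_{n+1} = w_n + h·k2.
x=1.000000, w=-1.400000:
  k1 = f(1.000000, -1.400000) = -3.780000
  k2 = f(1.055000, -1.607900) = -4.675612
  w ← -1.400000 + 0.11·(-4.675612) = -1.914317
x=1.110000, w=-1.914317:
  k1 = f(1.110000, -1.914317) = -6.153224
  k2 = f(1.165000, -2.252745) = -8.003427
  w ← -1.914317 + 0.11·(-8.003427) = -2.794694
x=1.220000, w=-2.794694:
  k1 = f(1.220000, -2.794694) = -11.443419
  k2 = f(1.275000, -3.424082) = -16.175647
  w ← -2.794694 + 0.11·(-16.175647) = -4.574015
w(1.33) ≈ -4.5740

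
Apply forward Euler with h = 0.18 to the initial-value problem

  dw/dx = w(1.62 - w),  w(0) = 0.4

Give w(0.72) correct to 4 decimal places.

0.8122

Euler: w_{n+1} = w_n + h·f(x_n, w_n).
x=0.000000, w=0.400000: f=0.488000 → w ← 0.400000 + 0.18·0.488000 = 0.487840
x=0.180000, w=0.487840: f=0.552313 → w ← 0.487840 + 0.18·0.552313 = 0.587256
x=0.360000, w=0.587256: f=0.606485 → w ← 0.587256 + 0.18·0.606485 = 0.696424
x=0.540000, w=0.696424: f=0.643200 → w ← 0.696424 + 0.18·0.643200 = 0.812200
w(0.72) ≈ 0.8122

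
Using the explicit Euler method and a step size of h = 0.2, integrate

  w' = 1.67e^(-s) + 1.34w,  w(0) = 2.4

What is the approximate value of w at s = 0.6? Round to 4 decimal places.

Euler: w_{n+1} = w_n + h·f(s_n, w_n).
s=0.000000, w=2.400000: f=4.886000 → w ← 2.400000 + 0.2·4.886000 = 3.377200
s=0.200000, w=3.377200: f=5.892728 → w ← 3.377200 + 0.2·5.892728 = 4.555746
s=0.400000, w=4.555746: f=7.224134 → w ← 4.555746 + 0.2·7.224134 = 6.000572
w(0.6) ≈ 6.0006

6.0006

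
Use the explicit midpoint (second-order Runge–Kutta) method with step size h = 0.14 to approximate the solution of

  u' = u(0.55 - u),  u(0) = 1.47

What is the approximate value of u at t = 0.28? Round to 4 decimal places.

Midpoint: k1 = f(t_n, u_n); k2 = f(t_n + h/2, u_n + (h/2)·k1); u_{n+1} = u_n + h·k2.
t=0.000000, u=1.470000:
  k1 = f(0.000000, 1.470000) = -1.352400
  k2 = f(0.070000, 1.375332) = -1.135106
  u ← 1.470000 + 0.14·(-1.135106) = 1.311085
t=0.140000, u=1.311085:
  k1 = f(0.140000, 1.311085) = -0.997848
  k2 = f(0.210000, 1.241236) = -0.857987
  u ← 1.311085 + 0.14·(-0.857987) = 1.190967
u(0.28) ≈ 1.1910

1.1910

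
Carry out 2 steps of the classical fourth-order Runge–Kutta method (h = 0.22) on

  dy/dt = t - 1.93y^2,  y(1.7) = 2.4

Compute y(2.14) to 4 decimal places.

RK4: k1 = f(t_n, y_n); k2 = f(t_n + h/2, y_n + (h/2)·k1); k3 = f(t_n + h/2, y_n + (h/2)·k2); k4 = f(t_n + h, y_n + h·k3); y_{n+1} = y_n + (h/6)·(k1 + 2k2 + 2k3 + k4).
t=1.700000, y=2.400000:
  k1 = f(1.700000, 2.400000) = -9.416800
  k2 = f(1.810000, 1.364152) = -1.781558
  k3 = f(1.810000, 2.204029) = -7.565443
  k4 = f(1.920000, 0.735603) = 0.875655
  y ← 2.400000 + (0.22/6)·(k1 + 2k2 + 2k3 + k4) = 1.401378
t=1.920000, y=1.401378:
  k1 = f(1.920000, 1.401378) = -1.870250
  k2 = f(2.030000, 1.195650) = -0.729089
  k3 = f(2.030000, 1.321178) = -1.338838
  k4 = f(2.140000, 1.106834) = -0.224406
  y ← 1.401378 + (0.22/6)·(k1 + 2k2 + 2k3 + k4) = 1.172926
y(2.14) ≈ 1.1729

1.1729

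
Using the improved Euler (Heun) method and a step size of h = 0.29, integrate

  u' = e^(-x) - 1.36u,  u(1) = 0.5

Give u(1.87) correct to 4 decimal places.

0.2707

Heun: k1 = f(x_n, u_n); k2 = f(x_n + h, u_n + h·k1); u_{n+1} = u_n + (h/2)·(k1 + k2).
x=1.000000, u=0.500000:
  k1 = f(1.000000, 0.500000) = -0.312121
  k2 = f(1.290000, 0.409485) = -0.281629
  u ← 0.500000 + (0.29/2)·(-0.312121 + (-0.281629)) = 0.413906
x=1.290000, u=0.413906:
  k1 = f(1.290000, 0.413906) = -0.287642
  k2 = f(1.580000, 0.330490) = -0.243492
  u ← 0.413906 + (0.29/2)·(-0.287642 + (-0.243492)) = 0.336892
x=1.580000, u=0.336892:
  k1 = f(1.580000, 0.336892) = -0.252198
  k2 = f(1.870000, 0.263755) = -0.204583
  u ← 0.336892 + (0.29/2)·(-0.252198 + (-0.204583)) = 0.270659
u(1.87) ≈ 0.2707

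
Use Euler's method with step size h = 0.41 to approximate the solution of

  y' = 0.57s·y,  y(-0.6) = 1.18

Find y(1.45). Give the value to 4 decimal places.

Euler: y_{n+1} = y_n + h·f(s_n, y_n).
s=-0.600000, y=1.180000: f=-0.403560 → y ← 1.180000 + 0.41·(-0.403560) = 1.014540
s=-0.190000, y=1.014540: f=-0.109875 → y ← 1.014540 + 0.41·(-0.109875) = 0.969492
s=0.220000, y=0.969492: f=0.121574 → y ← 0.969492 + 0.41·0.121574 = 1.019337
s=0.630000, y=1.019337: f=0.366044 → y ← 1.019337 + 0.41·0.366044 = 1.169415
s=1.040000, y=1.169415: f=0.693229 → y ← 1.169415 + 0.41·0.693229 = 1.453639
y(1.45) ≈ 1.4536

1.4536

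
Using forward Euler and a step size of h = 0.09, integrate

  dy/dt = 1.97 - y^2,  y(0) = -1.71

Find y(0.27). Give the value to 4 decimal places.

Euler: y_{n+1} = y_n + h·f(t_n, y_n).
t=0.000000, y=-1.710000: f=-0.954100 → y ← -1.710000 + 0.09·(-0.954100) = -1.795869
t=0.090000, y=-1.795869: f=-1.255145 → y ← -1.795869 + 0.09·(-1.255145) = -1.908832
t=0.180000, y=-1.908832: f=-1.673640 → y ← -1.908832 + 0.09·(-1.673640) = -2.059460
y(0.27) ≈ -2.0595

-2.0595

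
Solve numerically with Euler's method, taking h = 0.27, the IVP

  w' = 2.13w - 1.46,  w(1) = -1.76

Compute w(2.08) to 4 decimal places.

-14.3664

Euler: w_{n+1} = w_n + h·f(t_n, w_n).
t=1.000000, w=-1.760000: f=-5.208800 → w ← -1.760000 + 0.27·(-5.208800) = -3.166376
t=1.270000, w=-3.166376: f=-8.204381 → w ← -3.166376 + 0.27·(-8.204381) = -5.381559
t=1.540000, w=-5.381559: f=-12.922720 → w ← -5.381559 + 0.27·(-12.922720) = -8.870693
t=1.810000, w=-8.870693: f=-20.354577 → w ← -8.870693 + 0.27·(-20.354577) = -14.366429
w(2.08) ≈ -14.3664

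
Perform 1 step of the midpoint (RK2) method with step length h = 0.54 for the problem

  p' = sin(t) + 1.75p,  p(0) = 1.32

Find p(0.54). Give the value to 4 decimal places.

3.3008

Midpoint: k1 = f(t_n, p_n); k2 = f(t_n + h/2, p_n + (h/2)·k1); p_{n+1} = p_n + h·k2.
t=0.000000, p=1.320000:
  k1 = f(0.000000, 1.320000) = 2.310000
  k2 = f(0.270000, 1.943700) = 3.668206
  p ← 1.320000 + 0.54·3.668206 = 3.300831
p(0.54) ≈ 3.3008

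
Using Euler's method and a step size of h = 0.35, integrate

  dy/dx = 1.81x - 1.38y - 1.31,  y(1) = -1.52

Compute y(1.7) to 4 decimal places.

0.0809

Euler: y_{n+1} = y_n + h·f(x_n, y_n).
x=1.000000, y=-1.520000: f=2.597600 → y ← -1.520000 + 0.35·2.597600 = -0.610840
x=1.350000, y=-0.610840: f=1.976459 → y ← -0.610840 + 0.35·1.976459 = 0.080921
y(1.7) ≈ 0.0809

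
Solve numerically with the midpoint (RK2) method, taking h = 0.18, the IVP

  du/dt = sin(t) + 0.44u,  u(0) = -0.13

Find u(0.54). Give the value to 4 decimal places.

-0.0117

Midpoint: k1 = f(t_n, u_n); k2 = f(t_n + h/2, u_n + (h/2)·k1); u_{n+1} = u_n + h·k2.
t=0.000000, u=-0.130000:
  k1 = f(0.000000, -0.130000) = -0.057200
  k2 = f(0.090000, -0.135148) = 0.030413
  u ← -0.130000 + 0.18·0.030413 = -0.124526
t=0.180000, u=-0.124526:
  k1 = f(0.180000, -0.124526) = 0.124238
  k2 = f(0.270000, -0.113344) = 0.216860
  u ← -0.124526 + 0.18·0.216860 = -0.085491
t=0.360000, u=-0.085491:
  k1 = f(0.360000, -0.085491) = 0.314658
  k2 = f(0.450000, -0.057172) = 0.409810
  u ← -0.085491 + 0.18·0.409810 = -0.011725
u(0.54) ≈ -0.0117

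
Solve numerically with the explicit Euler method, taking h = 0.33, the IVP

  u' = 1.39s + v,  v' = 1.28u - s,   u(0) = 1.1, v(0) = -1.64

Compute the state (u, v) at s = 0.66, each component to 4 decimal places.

0.3223, -1.0482

Euler on (u,v): u_{n+1} = u_n + h·u', v_{n+1} = v_n + h·v'.
0.000000: (1.100000, -1.640000); f=(-1.640000, 1.408000) → (0.558800, -1.175360)
0.330000: (0.558800, -1.175360); f=(-0.716660, 0.385264) → (0.322302, -1.048223)
(u(0.66), v(0.66)) ≈ (0.3223, -1.0482)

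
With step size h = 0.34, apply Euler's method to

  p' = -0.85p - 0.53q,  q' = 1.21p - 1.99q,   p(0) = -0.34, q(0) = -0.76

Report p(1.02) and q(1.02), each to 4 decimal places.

Euler on (p,q): p_{n+1} = p_n + h·p', q_{n+1} = q_n + h·q'.
0.000000: (-0.340000, -0.760000); f=(0.691800, 1.101000) → (-0.104788, -0.385660)
0.340000: (-0.104788, -0.385660); f=(0.293470, 0.640670) → (-0.005008, -0.167832)
0.680000: (-0.005008, -0.167832); f=(0.093208, 0.327926) → (0.026682, -0.056337)
(p(1.02), q(1.02)) ≈ (0.0267, -0.0563)

0.0267, -0.0563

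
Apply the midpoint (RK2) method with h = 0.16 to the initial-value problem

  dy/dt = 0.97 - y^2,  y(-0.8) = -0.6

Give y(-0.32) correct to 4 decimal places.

Midpoint: k1 = f(t_n, y_n); k2 = f(t_n + h/2, y_n + (h/2)·k1); y_{n+1} = y_n + h·k2.
t=-0.800000, y=-0.600000:
  k1 = f(-0.800000, -0.600000) = 0.610000
  k2 = f(-0.720000, -0.551200) = 0.666179
  y ← -0.600000 + 0.16·0.666179 = -0.493411
t=-0.640000, y=-0.493411:
  k1 = f(-0.640000, -0.493411) = 0.726545
  k2 = f(-0.560000, -0.435288) = 0.780525
  y ← -0.493411 + 0.16·0.780525 = -0.368528
t=-0.480000, y=-0.368528:
  k1 = f(-0.480000, -0.368528) = 0.834187
  k2 = f(-0.400000, -0.301793) = 0.878921
  y ← -0.368528 + 0.16·0.878921 = -0.227900
y(-0.32) ≈ -0.2279

-0.2279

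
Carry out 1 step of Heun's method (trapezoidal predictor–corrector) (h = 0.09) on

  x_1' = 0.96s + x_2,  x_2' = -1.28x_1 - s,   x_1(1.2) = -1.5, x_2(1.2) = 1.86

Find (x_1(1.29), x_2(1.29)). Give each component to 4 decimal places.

-1.2221, 1.9051

Heun on (x_1,x_2): k1 = f(s_n, state_n); k2 = f(s_n + h, state_n + h·k1); state_{n+1} = state_n + (h/2)·(k1 + k2).
1.200000: (-1.500000, 1.860000)
  k1 = (3.012000, 0.720000)
  predictor → (-1.228920, 1.924800)
  k2 = (3.163200, 0.283018)
  → (-1.222116, 1.905136)
(x_1(1.29), x_2(1.29)) ≈ (-1.2221, 1.9051)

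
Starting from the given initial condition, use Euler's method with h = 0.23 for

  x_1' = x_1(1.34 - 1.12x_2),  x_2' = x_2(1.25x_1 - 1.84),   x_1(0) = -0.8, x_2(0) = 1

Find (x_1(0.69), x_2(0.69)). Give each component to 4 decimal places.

-1.3095, 0.0328

Euler on (x_1,x_2): x_1_{n+1} = x_1_n + h·x_1', x_2_{n+1} = x_2_n + h·x_2'.
0.000000: (-0.800000, 1.000000); f=(-0.176000, -2.840000) → (-0.840480, 0.346800)
0.230000: (-0.840480, 0.346800); f=(-0.799787, -1.002460) → (-1.024431, 0.116234)
0.460000: (-1.024431, 0.116234); f=(-1.239375, -0.362713) → (-1.309487, 0.032810)
(x_1(0.69), x_2(0.69)) ≈ (-1.3095, 0.0328)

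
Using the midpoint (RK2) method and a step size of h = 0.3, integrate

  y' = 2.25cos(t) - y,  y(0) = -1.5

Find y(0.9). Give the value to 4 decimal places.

Midpoint: k1 = f(t_n, y_n); k2 = f(t_n + h/2, y_n + (h/2)·k1); y_{n+1} = y_n + h·k2.
t=0.000000, y=-1.500000:
  k1 = f(0.000000, -1.500000) = 3.750000
  k2 = f(0.150000, -0.937500) = 3.162235
  y ← -1.500000 + 0.3·3.162235 = -0.551330
t=0.300000, y=-0.551330:
  k1 = f(0.300000, -0.551330) = 2.700837
  k2 = f(0.450000, -0.146204) = 2.172210
  y ← -0.551330 + 0.3·2.172210 = 0.100333
t=0.600000, y=0.100333:
  k1 = f(0.600000, 0.100333) = 1.756672
  k2 = f(0.750000, 0.363834) = 1.282466
  y ← 0.100333 + 0.3·1.282466 = 0.485073
y(0.9) ≈ 0.4851

0.4851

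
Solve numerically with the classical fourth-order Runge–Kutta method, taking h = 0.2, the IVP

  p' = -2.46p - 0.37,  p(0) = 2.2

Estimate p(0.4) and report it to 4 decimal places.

0.7288

RK4: k1 = f(x_n, p_n); k2 = f(x_n + h/2, p_n + (h/2)·k1); k3 = f(x_n + h/2, p_n + (h/2)·k2); k4 = f(x_n + h, p_n + h·k3); p_{n+1} = p_n + (h/6)·(k1 + 2k2 + 2k3 + k4).
x=0.000000, p=2.200000:
  k1 = f(0.000000, 2.200000) = -5.782000
  k2 = f(0.100000, 1.621800) = -4.359628
  k3 = f(0.100000, 1.764037) = -4.709532
  k4 = f(0.200000, 1.258094) = -3.464910
  p ← 2.200000 + (0.2/6)·(k1 + 2k2 + 2k3 + k4) = 1.287159
x=0.200000, p=1.287159:
  k1 = f(0.200000, 1.287159) = -3.536411
  k2 = f(0.300000, 0.933518) = -2.666454
  k3 = f(0.300000, 1.020514) = -2.880463
  k4 = f(0.400000, 0.711066) = -2.119223
  p ← 1.287159 + (0.2/6)·(k1 + 2k2 + 2k3 + k4) = 0.728843
p(0.4) ≈ 0.7288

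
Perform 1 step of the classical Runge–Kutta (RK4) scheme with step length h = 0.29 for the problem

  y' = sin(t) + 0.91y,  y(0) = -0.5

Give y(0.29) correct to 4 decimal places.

-0.6053

RK4: k1 = f(t_n, y_n); k2 = f(t_n + h/2, y_n + (h/2)·k1); k3 = f(t_n + h/2, y_n + (h/2)·k2); k4 = f(t_n + h, y_n + h·k3); y_{n+1} = y_n + (h/6)·(k1 + 2k2 + 2k3 + k4).
t=0.000000, y=-0.500000:
  k1 = f(0.000000, -0.500000) = -0.455000
  k2 = f(0.145000, -0.565975) = -0.370545
  k3 = f(0.145000, -0.553729) = -0.359401
  k4 = f(0.290000, -0.604226) = -0.263894
  y ← -0.500000 + (0.29/6)·(k1 + 2k2 + 2k3 + k4) = -0.605308
y(0.29) ≈ -0.6053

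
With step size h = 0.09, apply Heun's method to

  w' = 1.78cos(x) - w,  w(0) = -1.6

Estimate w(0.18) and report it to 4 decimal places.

-1.0458

Heun: k1 = f(x_n, w_n); k2 = f(x_n + h, w_n + h·k1); w_{n+1} = w_n + (h/2)·(k1 + k2).
x=0.000000, w=-1.600000:
  k1 = f(0.000000, -1.600000) = 3.380000
  k2 = f(0.090000, -1.295800) = 3.068596
  w ← -1.600000 + (0.09/2)·(3.380000 + 3.068596) = -1.309813
x=0.090000, w=-1.309813:
  k1 = f(0.090000, -1.309813) = 3.082609
  k2 = f(0.180000, -1.032378) = 2.783620
  w ← -1.309813 + (0.09/2)·(3.082609 + 2.783620) = -1.045833
w(0.18) ≈ -1.0458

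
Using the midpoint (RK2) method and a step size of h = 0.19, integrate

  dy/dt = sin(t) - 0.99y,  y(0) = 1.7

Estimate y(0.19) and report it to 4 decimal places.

1.4283

Midpoint: k1 = f(t_n, y_n); k2 = f(t_n + h/2, y_n + (h/2)·k1); y_{n+1} = y_n + h·k2.
t=0.000000, y=1.700000:
  k1 = f(0.000000, 1.700000) = -1.683000
  k2 = f(0.095000, 1.540115) = -1.429857
  y ← 1.700000 + 0.19·(-1.429857) = 1.428327
y(0.19) ≈ 1.4283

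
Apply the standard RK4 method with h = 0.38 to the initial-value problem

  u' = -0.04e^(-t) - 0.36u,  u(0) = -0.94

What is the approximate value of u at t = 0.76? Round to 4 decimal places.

-0.7333

RK4: k1 = f(t_n, u_n); k2 = f(t_n + h/2, u_n + (h/2)·k1); k3 = f(t_n + h/2, u_n + (h/2)·k2); k4 = f(t_n + h, u_n + h·k3); u_{n+1} = u_n + (h/6)·(k1 + 2k2 + 2k3 + k4).
t=0.000000, u=-0.940000:
  k1 = f(0.000000, -0.940000) = 0.298400
  k2 = f(0.190000, -0.883304) = 0.284911
  k3 = f(0.190000, -0.885867) = 0.285834
  k4 = f(0.380000, -0.831383) = 0.271943
  u ← -0.940000 + (0.38/6)·(k1 + 2k2 + 2k3 + k4) = -0.831584
t=0.380000, u=-0.831584:
  k1 = f(0.380000, -0.831584) = 0.272016
  k2 = f(0.570000, -0.779901) = 0.258143
  k3 = f(0.570000, -0.782537) = 0.259092
  k4 = f(0.760000, -0.733129) = 0.245220
  u ← -0.831584 + (0.38/6)·(k1 + 2k2 + 2k3 + k4) = -0.733309
u(0.76) ≈ -0.7333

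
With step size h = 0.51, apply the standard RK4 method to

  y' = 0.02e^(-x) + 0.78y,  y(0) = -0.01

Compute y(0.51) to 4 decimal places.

-0.0049

RK4: k1 = f(x_n, y_n); k2 = f(x_n + h/2, y_n + (h/2)·k1); k3 = f(x_n + h/2, y_n + (h/2)·k2); k4 = f(x_n + h, y_n + h·k3); y_{n+1} = y_n + (h/6)·(k1 + 2k2 + 2k3 + k4).
x=0.000000, y=-0.010000:
  k1 = f(0.000000, -0.010000) = 0.012200
  k2 = f(0.255000, -0.006889) = 0.010125
  k3 = f(0.255000, -0.007418) = 0.009712
  k4 = f(0.510000, -0.005047) = 0.008073
  y ← -0.010000 + (0.51/6)·(k1 + 2k2 + 2k3 + k4) = -0.004904
y(0.51) ≈ -0.0049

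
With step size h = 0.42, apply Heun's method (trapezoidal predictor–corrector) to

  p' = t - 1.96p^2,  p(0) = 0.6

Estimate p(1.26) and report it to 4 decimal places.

0.7013

Heun: k1 = f(t_n, p_n); k2 = f(t_n + h, p_n + h·k1); p_{n+1} = p_n + (h/2)·(k1 + k2).
t=0.000000, p=0.600000:
  k1 = f(0.000000, 0.600000) = -0.705600
  k2 = f(0.420000, 0.303648) = 0.239284
  p ← 0.600000 + (0.42/2)·(-0.705600 + 0.239284) = 0.502074
t=0.420000, p=0.502074:
  k1 = f(0.420000, 0.502074) = -0.074073
  k2 = f(0.840000, 0.470963) = 0.405260
  p ← 0.502074 + (0.42/2)·(-0.074073 + 0.405260) = 0.571623
t=0.840000, p=0.571623:
  k1 = f(0.840000, 0.571623) = 0.199565
  k2 = f(1.260000, 0.655440) = 0.417981
  p ← 0.571623 + (0.42/2)·(0.199565 + 0.417981) = 0.701307
p(1.26) ≈ 0.7013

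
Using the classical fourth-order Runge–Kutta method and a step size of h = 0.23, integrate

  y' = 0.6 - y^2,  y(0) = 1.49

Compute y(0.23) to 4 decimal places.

1.2148

RK4: k1 = f(t_n, y_n); k2 = f(t_n + h/2, y_n + (h/2)·k1); k3 = f(t_n + h/2, y_n + (h/2)·k2); k4 = f(t_n + h, y_n + h·k3); y_{n+1} = y_n + (h/6)·(k1 + 2k2 + 2k3 + k4).
t=0.000000, y=1.490000:
  k1 = f(0.000000, 1.490000) = -1.620100
  k2 = f(0.115000, 1.303689) = -1.099604
  k3 = f(0.115000, 1.363546) = -1.259257
  k4 = f(0.230000, 1.200371) = -0.840891
  y ← 1.490000 + (0.23/6)·(k1 + 2k2 + 2k3 + k4) = 1.214816
y(0.23) ≈ 1.2148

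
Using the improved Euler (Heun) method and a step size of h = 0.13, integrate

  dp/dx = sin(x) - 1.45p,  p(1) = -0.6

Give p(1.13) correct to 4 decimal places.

-0.3944

Heun: k1 = f(x_n, p_n); k2 = f(x_n + h, p_n + h·k1); p_{n+1} = p_n + (h/2)·(k1 + k2).
x=1.000000, p=-0.600000:
  k1 = f(1.000000, -0.600000) = 1.711471
  k2 = f(1.130000, -0.377509) = 1.451800
  p ← -0.600000 + (0.13/2)·(1.711471 + 1.451800) = -0.394387
p(1.13) ≈ -0.3944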